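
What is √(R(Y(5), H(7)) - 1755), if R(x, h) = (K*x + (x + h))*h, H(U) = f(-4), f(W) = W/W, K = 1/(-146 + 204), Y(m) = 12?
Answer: 4*I*√91553/29 ≈ 41.735*I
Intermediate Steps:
K = 1/58 ≈ 0.017241
f(W) = 1
H(U) = 1
R(x, h) = h*(h + 59*x/58) (R(x, h) = (x/58 + (x + h))*h = (x/58 + (h + x))*h = (h + 59*x/58)*h = h*(h + 59*x/58))
√(R(Y(5), H(7)) - 1755) = √((1/58)*1*(58*1 + 59*12) - 1755) = √((1/58)*1*(58 + 708) - 1755) = √((1/58)*1*766 - 1755) = √(383/29 - 1755) = √(-50512/29) = 4*I*√91553/29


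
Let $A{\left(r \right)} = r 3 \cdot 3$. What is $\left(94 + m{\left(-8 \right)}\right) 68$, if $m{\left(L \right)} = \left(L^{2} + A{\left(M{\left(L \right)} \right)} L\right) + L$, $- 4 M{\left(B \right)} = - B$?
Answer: $19992$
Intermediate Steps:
$M{\left(B \right)} = \frac{B}{4}$ ($M{\left(B \right)} = - \frac{\left(-1\right) B}{4} = \frac{B}{4}$)
$A{\left(r \right)} = 9 r$ ($A{\left(r \right)} = 3 r 3 = 9 r$)
$m{\left(L \right)} = L + \frac{13 L^{2}}{4}$ ($m{\left(L \right)} = \left(L^{2} + 9 \frac{L}{4} L\right) + L = \left(L^{2} + \frac{9 L}{4} L\right) + L = \left(L^{2} + \frac{9 L^{2}}{4}\right) + L = \frac{13 L^{2}}{4} + L = L + \frac{13 L^{2}}{4}$)
$\left(94 + m{\left(-8 \right)}\right) 68 = \left(94 + \frac{1}{4} \left(-8\right) \left(4 + 13 \left(-8\right)\right)\right) 68 = \left(94 + \frac{1}{4} \left(-8\right) \left(4 - 104\right)\right) 68 = \left(94 + \frac{1}{4} \left(-8\right) \left(-100\right)\right) 68 = \left(94 + 200\right) 68 = 294 \cdot 68 = 19992$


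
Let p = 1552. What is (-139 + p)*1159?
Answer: 1637667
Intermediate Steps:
(-139 + p)*1159 = (-139 + 1552)*1159 = 1413*1159 = 1637667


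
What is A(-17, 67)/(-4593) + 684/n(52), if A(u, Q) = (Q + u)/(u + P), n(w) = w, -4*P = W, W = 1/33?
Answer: 117554369/8936447 ≈ 13.154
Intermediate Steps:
W = 1/33 ≈ 0.030303
P = -1/132 (P = -¼*1/33 = -1/132 ≈ -0.0075758)
A(u, Q) = (Q + u)/(-1/132 + u) (A(u, Q) = (Q + u)/(u - 1/132) = (Q + u)/(-1/132 + u))
A(-17, 67)/(-4593) + 684/n(52) = (132*(67 - 17)/(-1 + 132*(-17)))/(-4593) + 684/52 = (132*50/(-1 - 2244))*(-1/4593) + 684*(1/52) = (132*50/(-2245))*(-1/4593) + 171/13 = (132*(-1/2245)*50)*(-1/4593) + 171/13 = -1320/449*(-1/4593) + 171/13 = 440/687419 + 171/13 = 117554369/8936447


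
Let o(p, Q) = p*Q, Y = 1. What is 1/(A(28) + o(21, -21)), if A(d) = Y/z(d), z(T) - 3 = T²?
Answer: -787/347066 ≈ -0.0022676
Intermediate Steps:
z(T) = 3 + T²
o(p, Q) = Q*p
A(d) = 1/(3 + d²)
1/(A(28) + o(21, -21)) = 1/(1/(3 + 28²) - 21*21) = 1/(1/(3 + 784) - 441) = 1/(1/787 - 441) = 1/(-347066/787) = -787/347066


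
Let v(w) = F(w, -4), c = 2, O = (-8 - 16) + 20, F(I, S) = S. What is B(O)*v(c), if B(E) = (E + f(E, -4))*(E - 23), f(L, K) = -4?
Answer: -864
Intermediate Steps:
O = -4 (O = -24 + 20 = -4)
B(E) = (-23 + E)*(-4 + E) (B(E) = (E - 4)*(E - 23) = (-4 + E)*(-23 + E) = (-23 + E)*(-4 + E))
v(w) = -4
B(O)*v(c) = (92 + (-4)² - 27*(-4))*(-4) = (92 + 16 + 108)*(-4) = 216*(-4) = -864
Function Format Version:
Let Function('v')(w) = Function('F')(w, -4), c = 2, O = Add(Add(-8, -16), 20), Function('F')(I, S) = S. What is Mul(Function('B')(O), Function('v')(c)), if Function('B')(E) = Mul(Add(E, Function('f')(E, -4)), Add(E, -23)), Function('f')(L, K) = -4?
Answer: -864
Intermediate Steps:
O = -4 (O = Add(-24, 20) = -4)
Function('B')(E) = Mul(Add(-23, E), Add(-4, E)) (Function('B')(E) = Mul(Add(E, -4), Add(E, -23)) = Mul(Add(-4, E), Add(-23, E)) = Mul(Add(-23, E), Add(-4, E)))
Function('v')(w) = -4
Mul(Function('B')(O), Function('v')(c)) = Mul(Add(92, Pow(-4, 2), Mul(-27, -4)), -4) = Mul(Add(92, 16, 108), -4) = Mul(216, -4) = -864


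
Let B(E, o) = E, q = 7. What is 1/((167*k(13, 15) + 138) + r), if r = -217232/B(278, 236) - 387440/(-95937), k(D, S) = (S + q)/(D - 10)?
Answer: 4445081/2601684032 ≈ 0.0017085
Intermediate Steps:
k(D, S) = (7 + S)/(-10 + D) (k(D, S) = (S + 7)/(D - 10) = (7 + S)/(-10 + D))
r = -10366439032/13335243 (r = -217232/278 - 387440/(-95937) = -217232*1/278 - 387440*(-1/95937) = -108616/139 + 387440/95937 = -10366439032/13335243 ≈ -777.37)
1/((167*k(13, 15) + 138) + r) = 1/((167*((7 + 15)/(-10 + 13)) + 138) - 10366439032/13335243) = 1/((167*(22/3) + 138) - 10366439032/13335243) = 1/((3674/3 + 138) - 10366439032/13335243) = 1/(4088/3 - 10366439032/13335243) = 1/(2601684032/4445081) = 4445081/2601684032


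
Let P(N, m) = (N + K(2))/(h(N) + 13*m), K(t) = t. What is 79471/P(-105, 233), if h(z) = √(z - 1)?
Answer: -240717659/103 - 79471*I*√106/103 ≈ -2.3371e+6 - 7943.7*I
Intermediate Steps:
h(z) = √(-1 + z)
P(N, m) = (2 + N)/(√(-1 + N) + 13*m) (P(N, m) = (N + 2)/(√(-1 + N) + 13*m) = (2 + N)/(√(-1 + N) + 13*m))
79471/P(-105, 233) = 79471/(((2 - 105)/(√(-1 - 105) + 13*233))) = 79471/((-103/(√(-106) + 3029))) = 79471/((-103/(I*√106 + 3029))) = 79471/((-103/(3029 + I*√106))) = 79471*(-3029/103 - I*√106/103) = -240717659/103 - 79471*I*√106/103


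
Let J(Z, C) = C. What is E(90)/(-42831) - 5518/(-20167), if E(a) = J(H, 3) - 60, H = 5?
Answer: 79163659/287924259 ≈ 0.27495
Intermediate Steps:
E(a) = -57 (E(a) = 3 - 60 = -57)
E(90)/(-42831) - 5518/(-20167) = -57/(-42831) - 5518/(-20167) = -57*(-1/42831) - 5518*(-1/20167) = 19/14277 + 5518/20167 = 79163659/287924259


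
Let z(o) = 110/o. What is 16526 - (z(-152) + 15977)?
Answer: 41779/76 ≈ 549.72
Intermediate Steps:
16526 - (z(-152) + 15977) = 16526 - (110/(-152) + 15977) = 16526 - (110*(-1/152) + 15977) = 16526 - (-55/76 + 15977) = 16526 - 1*1214197/76 = 16526 - 1214197/76 = 41779/76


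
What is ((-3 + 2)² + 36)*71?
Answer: 2627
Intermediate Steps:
((-3 + 2)² + 36)*71 = ((-1)² + 36)*71 = (1 + 36)*71 = 37*71 = 2627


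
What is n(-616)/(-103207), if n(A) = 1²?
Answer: -1/103207 ≈ -9.6893e-6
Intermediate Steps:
n(A) = 1
n(-616)/(-103207) = 1/(-103207) = 1*(-1/103207) = -1/103207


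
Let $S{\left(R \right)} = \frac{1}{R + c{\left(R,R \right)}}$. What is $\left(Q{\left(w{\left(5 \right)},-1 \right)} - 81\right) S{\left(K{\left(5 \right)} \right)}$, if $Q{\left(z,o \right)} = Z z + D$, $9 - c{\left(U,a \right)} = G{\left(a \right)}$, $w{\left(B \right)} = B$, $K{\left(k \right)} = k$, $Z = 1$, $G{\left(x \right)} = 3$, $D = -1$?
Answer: $-7$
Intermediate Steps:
$c{\left(U,a \right)} = 6$ ($c{\left(U,a \right)} = 9 - 3 = 6$)
$Q{\left(z,o \right)} = -1 + z$ ($Q{\left(z,o \right)} = 1 z - 1 = z - 1 = -1 + z$)
$S{\left(R \right)} = \frac{1}{6 + R}$ ($S{\left(R \right)} = \frac{1}{R + 6} = \frac{1}{6 + R}$)
$\left(Q{\left(w{\left(5 \right)},-1 \right)} - 81\right) S{\left(K{\left(5 \right)} \right)} = \frac{\left(-1 + 5\right) - 81}{6 + 5} = \frac{4 - 81}{11} = \left(-77\right) \frac{1}{11} = -7$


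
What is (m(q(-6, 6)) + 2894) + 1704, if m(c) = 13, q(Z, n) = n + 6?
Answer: 4611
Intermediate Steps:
q(Z, n) = 6 + n
(m(q(-6, 6)) + 2894) + 1704 = (13 + 2894) + 1704 = 2907 + 1704 = 4611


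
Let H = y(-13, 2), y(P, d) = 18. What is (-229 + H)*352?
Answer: -74272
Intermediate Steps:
H = 18
(-229 + H)*352 = (-229 + 18)*352 = -211*352 = -74272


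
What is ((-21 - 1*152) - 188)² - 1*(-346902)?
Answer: 477223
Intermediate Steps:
((-21 - 1*152) - 188)² - 1*(-346902) = ((-21 - 152) - 188)² + 346902 = (-173 - 188)² + 346902 = (-361)² + 346902 = 130321 + 346902 = 477223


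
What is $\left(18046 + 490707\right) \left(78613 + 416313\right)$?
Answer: $251795087278$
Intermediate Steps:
$\left(18046 + 490707\right) \left(78613 + 416313\right) = 508753 \cdot 494926 = 251795087278$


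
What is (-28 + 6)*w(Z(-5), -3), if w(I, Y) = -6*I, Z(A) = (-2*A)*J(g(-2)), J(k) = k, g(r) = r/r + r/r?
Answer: 2640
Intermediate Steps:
g(r) = 2 (g(r) = 1 + 1 = 2)
Z(A) = -4*A (Z(A) = -2*A*2 = -4*A)
(-28 + 6)*w(Z(-5), -3) = (-28 + 6)*(-(-24)*(-5)) = -(-132)*20 = -22*(-120) = 2640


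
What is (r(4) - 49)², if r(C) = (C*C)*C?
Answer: 225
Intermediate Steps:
r(C) = C³ (r(C) = C²*C = C³)
(r(4) - 49)² = (4³ - 49)² = (64 - 49)² = 15² = 225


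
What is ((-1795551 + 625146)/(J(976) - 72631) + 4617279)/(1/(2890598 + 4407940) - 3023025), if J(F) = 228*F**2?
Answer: -7316632023629240217204/4790345471662899887953 ≈ -1.5274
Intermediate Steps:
((-1795551 + 625146)/(J(976) - 72631) + 4617279)/(1/(2890598 + 4407940) - 3023025) = ((-1795551 + 625146)/(228*976**2 - 72631) + 4617279)/(1/(2890598 + 4407940) - 3023025) = (-1170405/(228*952576 - 72631) + 4617279)/(1/7298538 - 3023025) = (-1170405/(217187328 - 72631) + 4617279)/(1/7298538 - 3023025) = (-1170405/217114697 + 4617279)/(-22063662837449/7298538) = (-1170405*1/217114697 + 4617279)*(-7298538/22063662837449) = (-1170405/217114697 + 4617279)*(-7298538/22063662837449) = (1002479129879058/217114697)*(-7298538/22063662837449) = -7316632023629240217204/4790345471662899887953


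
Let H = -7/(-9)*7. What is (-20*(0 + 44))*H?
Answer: -43120/9 ≈ -4791.1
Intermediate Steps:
H = 49/9 (H = -7*(-⅑)*7 = (7/9)*7 = 49/9 ≈ 5.4444)
(-20*(0 + 44))*H = -20*(0 + 44)*(49/9) = -20*44*(49/9) = -880*49/9 = -43120/9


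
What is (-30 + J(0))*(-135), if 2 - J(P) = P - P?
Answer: 3780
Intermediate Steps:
J(P) = 2 (J(P) = 2 - (P - P) = 2 - 1*0 = 2 + 0 = 2)
(-30 + J(0))*(-135) = (-30 + 2)*(-135) = -28*(-135) = 3780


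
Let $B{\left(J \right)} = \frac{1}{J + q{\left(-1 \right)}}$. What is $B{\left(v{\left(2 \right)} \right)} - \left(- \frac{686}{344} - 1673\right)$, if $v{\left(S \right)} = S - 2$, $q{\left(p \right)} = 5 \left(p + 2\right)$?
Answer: $\frac{1440667}{860} \approx 1675.2$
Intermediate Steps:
$q{\left(p \right)} = 10 + 5 p$ ($q{\left(p \right)} = 5 \left(2 + p\right) = 10 + 5 p$)
$v{\left(S \right)} = -2 + S$
$B{\left(J \right)} = \frac{1}{5 + J}$ ($B{\left(J \right)} = \frac{1}{J + \left(10 + 5 \left(-1\right)\right)} = \frac{1}{J + \left(10 - 5\right)} = \frac{1}{J + 5} = \frac{1}{5 + J}$)
$B{\left(v{\left(2 \right)} \right)} - \left(- \frac{686}{344} - 1673\right) = \frac{1}{5 + \left(-2 + 2\right)} - \left(- \frac{686}{344} - 1673\right) = \frac{1}{5 + 0} - \left(\left(-686\right) \frac{1}{344} - 1673\right) = \frac{1}{5} - \left(- \frac{343}{172} - 1673\right) = \frac{1}{5} - - \frac{288099}{172} = \frac{1}{5} + \frac{288099}{172} = \frac{1440667}{860}$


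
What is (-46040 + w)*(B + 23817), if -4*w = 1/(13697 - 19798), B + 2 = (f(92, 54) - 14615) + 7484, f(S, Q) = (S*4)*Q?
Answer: -10268216293101/6101 ≈ -1.6830e+9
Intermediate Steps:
f(S, Q) = 4*Q*S (f(S, Q) = (4*S)*Q = 4*Q*S)
B = 12739 (B = -2 + ((4*54*92 - 14615) + 7484) = -2 + ((19872 - 14615) + 7484) = -2 + (5257 + 7484) = -2 + 12741 = 12739)
w = 1/24404 (w = -1/(4*(13697 - 19798)) = -1/4/(-6101) = -1/4*(-1/6101) = 1/24404 ≈ 4.0977e-5)
(-46040 + w)*(B + 23817) = (-46040 + 1/24404)*(12739 + 23817) = -1123560159/24404*36556 = -10268216293101/6101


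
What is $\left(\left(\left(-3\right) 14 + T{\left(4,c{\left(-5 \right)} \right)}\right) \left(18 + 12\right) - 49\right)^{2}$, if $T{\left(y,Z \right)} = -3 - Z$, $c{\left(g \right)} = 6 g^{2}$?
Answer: $34798201$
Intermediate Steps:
$\left(\left(\left(-3\right) 14 + T{\left(4,c{\left(-5 \right)} \right)}\right) \left(18 + 12\right) - 49\right)^{2} = \left(\left(\left(-3\right) 14 - \left(3 + 6 \left(-5\right)^{2}\right)\right) \left(18 + 12\right) - 49\right)^{2} = \left(\left(-42 - \left(3 + 6 \cdot 25\right)\right) 30 - 49\right)^{2} = \left(\left(-42 - 153\right) 30 - 49\right)^{2} = \left(\left(-195\right) 30 - 49\right)^{2} = \left(-5850 - 49\right)^{2} = \left(-5899\right)^{2} = 34798201$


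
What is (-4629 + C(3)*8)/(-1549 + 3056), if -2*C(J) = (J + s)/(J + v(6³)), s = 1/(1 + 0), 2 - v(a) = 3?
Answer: -4637/1507 ≈ -3.0770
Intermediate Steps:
v(a) = -1 (v(a) = 2 - 1*3 = 2 - 3 = -1)
s = 1 (s = 1/1 = 1)
C(J) = -(1 + J)/(2*(-1 + J)) (C(J) = -(J + 1)/(2*(J - 1)) = -(1 + J)/(2*(-1 + J)))
(-4629 + C(3)*8)/(-1549 + 3056) = (-4629 + ((-1 - 1*3)/(2*(-1 + 3)))*8)/(-1549 + 3056) = (-4629 + ((½)*(-1 - 3)/2)*8)/1507 = (-4629 + ((½)*(½)*(-4))*8)*(1/1507) = (-4629 - 1*8)*(1/1507) = (-4629 - 8)*(1/1507) = -4637*1/1507 = -4637/1507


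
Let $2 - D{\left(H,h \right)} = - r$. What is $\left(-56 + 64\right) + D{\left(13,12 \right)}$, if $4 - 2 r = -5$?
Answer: $\frac{29}{2} \approx 14.5$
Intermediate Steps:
$r = \frac{9}{2}$ ($r = 2 - - \frac{5}{2} = 2 + \frac{5}{2} = \frac{9}{2} \approx 4.5$)
$D{\left(H,h \right)} = \frac{13}{2}$ ($D{\left(H,h \right)} = 2 - \left(-1\right) \frac{9}{2} = 2 - - \frac{9}{2} = 2 + \frac{9}{2} = \frac{13}{2}$)
$\left(-56 + 64\right) + D{\left(13,12 \right)} = \left(-56 + 64\right) + \frac{13}{2} = 8 + \frac{13}{2} = \frac{29}{2}$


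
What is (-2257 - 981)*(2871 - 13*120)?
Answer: -4245018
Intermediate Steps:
(-2257 - 981)*(2871 - 13*120) = -3238*(2871 - 1560) = -3238*1311 = -4245018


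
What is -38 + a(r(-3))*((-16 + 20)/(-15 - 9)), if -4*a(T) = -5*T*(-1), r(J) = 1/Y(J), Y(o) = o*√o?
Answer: -38 + 5*I*√3/216 ≈ -38.0 + 0.040094*I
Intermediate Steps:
Y(o) = o^(3/2)
r(J) = J^(-3/2) (r(J) = 1/(J^(3/2)) = J^(-3/2))
a(T) = -5*T/4 (a(T) = -(-5*T)*(-1)/4 = -5*T/4)
-38 + a(r(-3))*((-16 + 20)/(-15 - 9)) = -38 + (-5*I*√3/36)*((-16 + 20)/(-15 - 9)) = -38 + (-5*I*√3/36)*(4/(-24)) = -38 + (-5*I*√3/36)*(4*(-1/24)) = -38 - 5*I*√3/36*(-⅙) = -38 + 5*I*√3/216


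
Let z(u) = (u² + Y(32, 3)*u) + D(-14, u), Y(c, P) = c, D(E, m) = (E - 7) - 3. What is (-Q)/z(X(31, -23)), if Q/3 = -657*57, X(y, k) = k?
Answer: -37449/77 ≈ -486.35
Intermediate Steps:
Q = -112347 (Q = 3*(-657*57) = 3*(-37449) = -112347)
D(E, m) = -10 + E (D(E, m) = (-7 + E) - 3 = -10 + E)
z(u) = -24 + u² + 32*u (z(u) = (u² + 32*u) + (-10 - 14) = (u² + 32*u) - 24 = -24 + u² + 32*u)
(-Q)/z(X(31, -23)) = (-1*(-112347))/(-24 + (-23)² + 32*(-23)) = 112347/(-24 + 529 - 736) = 112347/(-231) = 112347*(-1/231) = -37449/77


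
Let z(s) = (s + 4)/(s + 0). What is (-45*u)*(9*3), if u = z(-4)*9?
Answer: 0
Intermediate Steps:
z(s) = (4 + s)/s
u = 0 (u = ((4 - 4)/(-4))*9 = -¼*0*9 = 0*9 = 0)
(-45*u)*(9*3) = (-45*0)*(9*3) = 0*27 = 0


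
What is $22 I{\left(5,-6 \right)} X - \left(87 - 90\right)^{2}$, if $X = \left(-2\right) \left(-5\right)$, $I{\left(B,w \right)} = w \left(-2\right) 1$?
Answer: $2631$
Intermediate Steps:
$I{\left(B,w \right)} = - 2 w$ ($I{\left(B,w \right)} = - 2 w 1 = - 2 w$)
$X = 10$
$22 I{\left(5,-6 \right)} X - \left(87 - 90\right)^{2} = 22 \left(\left(-2\right) \left(-6\right)\right) 10 - \left(87 - 90\right)^{2} = 22 \cdot 12 \cdot 10 - \left(-3\right)^{2} = 264 \cdot 10 - 9 = 2640 - 9 = 2631$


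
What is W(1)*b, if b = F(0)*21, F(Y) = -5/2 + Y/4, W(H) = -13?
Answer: 1365/2 ≈ 682.50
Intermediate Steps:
F(Y) = -5/2 + Y/4 (F(Y) = -5*1/2 + Y*(1/4) = -5/2 + Y/4)
b = -105/2 (b = (-5/2 + (1/4)*0)*21 = (-5/2 + 0)*21 = -5/2*21 = -105/2 ≈ -52.500)
W(1)*b = -13*(-105/2) = 1365/2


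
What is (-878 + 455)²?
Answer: 178929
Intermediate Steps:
(-878 + 455)² = (-423)² = 178929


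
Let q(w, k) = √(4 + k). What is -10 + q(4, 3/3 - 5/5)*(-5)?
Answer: -20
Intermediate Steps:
-10 + q(4, 3/3 - 5/5)*(-5) = -10 + √(4 + (3/3 - 5/5))*(-5) = -10 + √(4 + (3*(⅓) - 5*⅕))*(-5) = -10 + √(4 + (1 - 1))*(-5) = -10 + √(4 + 0)*(-5) = -10 + √4*(-5) = -10 + 2*(-5) = -10 - 10 = -20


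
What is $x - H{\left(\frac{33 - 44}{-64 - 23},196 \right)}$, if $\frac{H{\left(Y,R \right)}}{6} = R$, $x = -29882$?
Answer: $-31058$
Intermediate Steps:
$H{\left(Y,R \right)} = 6 R$
$x - H{\left(\frac{33 - 44}{-64 - 23},196 \right)} = -29882 - 6 \cdot 196 = -29882 - 1176 = -31058$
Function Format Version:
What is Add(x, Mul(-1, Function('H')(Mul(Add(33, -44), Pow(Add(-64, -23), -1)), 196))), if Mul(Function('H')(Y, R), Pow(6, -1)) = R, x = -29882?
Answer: -31058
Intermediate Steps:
Function('H')(Y, R) = Mul(6, R)
Add(x, Mul(-1, Function('H')(Mul(Add(33, -44), Pow(Add(-64, -23), -1)), 196))) = Add(-29882, Mul(-1, Mul(6, 196))) = Add(-29882, Mul(-1, 1176)) = Add(-29882, -1176) = -31058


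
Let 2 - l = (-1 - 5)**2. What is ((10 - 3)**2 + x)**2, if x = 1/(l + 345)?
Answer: 232257600/96721 ≈ 2401.3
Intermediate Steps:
l = -34 (l = 2 - (-1 - 5)**2 = 2 - 1*(-6)**2 = 2 - 1*36 = 2 - 36 = -34)
x = 1/311 (x = 1/(-34 + 345) = 1/311 ≈ 0.0032154)
((10 - 3)**2 + x)**2 = ((10 - 3)**2 + 1/311)**2 = (7**2 + 1/311)**2 = (49 + 1/311)**2 = (15240/311)**2 = 232257600/96721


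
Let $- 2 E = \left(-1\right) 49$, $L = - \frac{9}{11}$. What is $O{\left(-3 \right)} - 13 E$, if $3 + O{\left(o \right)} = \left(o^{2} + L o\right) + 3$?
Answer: $- \frac{6755}{22} \approx -307.05$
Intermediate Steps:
$L = - \frac{9}{11}$ ($L = \left(-9\right) \frac{1}{11} = - \frac{9}{11} \approx -0.81818$)
$E = \frac{49}{2}$ ($E = - \frac{\left(-1\right) 49}{2} = \left(- \frac{1}{2}\right) \left(-49\right) = \frac{49}{2} \approx 24.5$)
$O{\left(o \right)} = o^{2} - \frac{9 o}{11}$ ($O{\left(o \right)} = -3 + \left(\left(o^{2} - \frac{9 o}{11}\right) + 3\right) = -3 + \left(3 + o^{2} - \frac{9 o}{11}\right) = o^{2} - \frac{9 o}{11}$)
$O{\left(-3 \right)} - 13 E = \frac{1}{11} \left(-3\right) \left(-9 + 11 \left(-3\right)\right) - \frac{637}{2} = \frac{1}{11} \left(-3\right) \left(-9 - 33\right) - \frac{637}{2} = \frac{1}{11} \left(-3\right) \left(-42\right) - \frac{637}{2} = \frac{126}{11} - \frac{637}{2} = - \frac{6755}{22}$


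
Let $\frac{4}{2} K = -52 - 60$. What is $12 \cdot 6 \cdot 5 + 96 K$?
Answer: $-5016$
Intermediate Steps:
$K = -56$ ($K = \frac{-52 - 60}{2} = \frac{1}{2} \left(-112\right) = -56$)
$12 \cdot 6 \cdot 5 + 96 K = 12 \cdot 6 \cdot 5 + 96 \left(-56\right) = 12 \cdot 30 - 5376 = 360 - 5376 = -5016$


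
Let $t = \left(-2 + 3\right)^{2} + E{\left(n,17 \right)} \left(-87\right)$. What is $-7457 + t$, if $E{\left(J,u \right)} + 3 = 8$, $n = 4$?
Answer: $-7891$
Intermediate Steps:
$E{\left(J,u \right)} = 5$ ($E{\left(J,u \right)} = -3 + 8 = 5$)
$t = -434$ ($t = \left(-2 + 3\right)^{2} + 5 \left(-87\right) = 1^{2} - 435 = 1 - 435 = -434$)
$-7457 + t = -7457 - 434 = -7891$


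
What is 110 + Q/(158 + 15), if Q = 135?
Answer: 19165/173 ≈ 110.78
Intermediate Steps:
110 + Q/(158 + 15) = 110 + 135/(158 + 15) = 110 + 135/173 = 19165/173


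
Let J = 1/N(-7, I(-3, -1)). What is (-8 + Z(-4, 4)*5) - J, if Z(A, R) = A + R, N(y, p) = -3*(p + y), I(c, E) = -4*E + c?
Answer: -145/18 ≈ -8.0556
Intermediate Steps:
I(c, E) = c - 4*E
N(y, p) = -3*p - 3*y
J = 1/18 (J = 1/(-3*(-3 - 4*(-1)) - 3*(-7)) = 1/(-3*(-3 + 4) + 21) = 1/(-3*1 + 21) = 1/(-3 + 21) = 1/18 ≈ 0.055556)
(-8 + Z(-4, 4)*5) - J = (-8 + (-4 + 4)*5) - 1*1/18 = (-8 + 0*5) - 1/18 = (-8 + 0) - 1/18 = -8 - 1/18 = -145/18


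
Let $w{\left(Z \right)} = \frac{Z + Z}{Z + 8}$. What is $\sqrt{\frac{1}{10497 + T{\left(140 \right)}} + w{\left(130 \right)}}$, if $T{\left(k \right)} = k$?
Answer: $\frac{31 \sqrt{1056158367}}{733953} \approx 1.3726$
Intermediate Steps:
$w{\left(Z \right)} = \frac{2 Z}{8 + Z}$
$\sqrt{\frac{1}{10497 + T{\left(140 \right)}} + w{\left(130 \right)}} = \sqrt{\frac{1}{10497 + 140} + 2 \cdot 130 \frac{1}{8 + 130}} = \sqrt{\frac{1}{10637} + 2 \cdot 130 \cdot \frac{1}{138}} = \sqrt{\frac{1}{10637} + \frac{130}{69}} = \sqrt{\frac{1382879}{733953}} = \frac{31 \sqrt{1056158367}}{733953}$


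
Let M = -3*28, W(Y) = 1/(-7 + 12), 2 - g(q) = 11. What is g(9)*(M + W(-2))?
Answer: 3771/5 ≈ 754.20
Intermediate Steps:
g(q) = -9 (g(q) = 2 - 1*11 = 2 - 11 = -9)
W(Y) = 1/5
M = -84
g(9)*(M + W(-2)) = -9*(-84 + 1/5) = -9*(-419/5) = 3771/5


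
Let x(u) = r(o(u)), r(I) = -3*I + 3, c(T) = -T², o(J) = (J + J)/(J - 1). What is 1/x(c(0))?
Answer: ⅓ ≈ 0.33333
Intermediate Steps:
o(J) = 2*J/(-1 + J) (o(J) = (2*J)/(-1 + J) = 2*J/(-1 + J))
r(I) = 3 - 3*I
x(u) = 3 - 6*u/(-1 + u)
1/x(c(0)) = 1/(3*(-1 - (-1)*0²)/(-1 - 1*0²)) = 1/(3*(-1 - (-1)*0)/(-1 - 1*0)) = 1/(3*(-1 - 1*0)/(-1 + 0)) = 1/(3*(-1 + 0)/(-1)) = 1/(3*(-1)*(-1)) = 1/3 = ⅓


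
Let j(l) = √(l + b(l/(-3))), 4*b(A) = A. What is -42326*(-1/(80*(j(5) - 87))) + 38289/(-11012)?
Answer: -47790664743/4997961380 - 21163*√165/1815460 ≈ -9.7118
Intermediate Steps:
b(A) = A/4
j(l) = √33*√l/6 (j(l) = √(l + (l/(-3))/4) = √(l + (l*(-⅓))/4) = √(l + (-l/3)/4) = √(l - l/12) = √(11*l/12) = √33*√l/6)
-42326*(-1/(80*(j(5) - 87))) + 38289/(-11012) = -42326*(-1/(80*(√33*√5/6 - 87))) + 38289/(-11012) = -42326*(-1/(80*(√165/6 - 87))) + 38289*(-1/11012) = -42326*(-1/(80*(-87 + √165/6))) - 38289/11012 = -42326/(6960 - 40*√165/3) - 38289/11012 = -38289/11012 - 42326/(6960 - 40*√165/3)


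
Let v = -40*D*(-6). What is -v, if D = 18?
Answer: -4320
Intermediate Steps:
v = 4320 (v = -40*18*(-6) = -720*(-6) = 4320)
-v = -1*4320 = -4320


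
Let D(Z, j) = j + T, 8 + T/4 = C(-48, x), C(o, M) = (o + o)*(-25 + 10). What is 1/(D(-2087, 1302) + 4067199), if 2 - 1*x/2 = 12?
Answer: 1/4074229 ≈ 2.4545e-7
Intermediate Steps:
x = -20 (x = 4 - 2*12 = 4 - 24 = -20)
C(o, M) = -30*o (C(o, M) = (2*o)*(-15) = -30*o)
T = 5728 (T = -32 + 4*(-30*(-48)) = -32 + 4*1440 = -32 + 5760 = 5728)
D(Z, j) = 5728 + j (D(Z, j) = j + 5728 = 5728 + j)
1/(D(-2087, 1302) + 4067199) = 1/((5728 + 1302) + 4067199) = 1/(7030 + 4067199) = 1/4074229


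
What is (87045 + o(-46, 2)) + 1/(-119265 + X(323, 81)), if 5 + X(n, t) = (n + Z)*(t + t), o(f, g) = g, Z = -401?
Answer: 11482021581/131906 ≈ 87047.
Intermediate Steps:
X(n, t) = -5 + 2*t*(-401 + n) (X(n, t) = -5 + (n - 401)*(t + t) = -5 + (-401 + n)*(2*t) = -5 + 2*t*(-401 + n))
(87045 + o(-46, 2)) + 1/(-119265 + X(323, 81)) = (87045 + 2) + 1/(-119265 + (-5 - 802*81 + 2*323*81)) = 87047 + 1/(-119265 + (-5 - 64962 + 52326)) = 87047 + 1/(-119265 - 12641) = 87047 + 1/(-131906) = 87047 - 1/131906 = 11482021581/131906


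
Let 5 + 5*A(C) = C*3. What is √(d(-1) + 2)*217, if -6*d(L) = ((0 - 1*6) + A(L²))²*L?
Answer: 217*√1986/15 ≈ 644.70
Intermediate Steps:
A(C) = -1 + 3*C/5 (A(C) = -1 + (C*3)/5 = -1 + (3*C)/5 = -1 + 3*C/5)
d(L) = -L*(-7 + 3*L²/5)²/6 (d(L) = -((0 - 1*6) + (-1 + 3*L²/5))²*L/6 = -((0 - 6) + (-1 + 3*L²/5))²*L/6 = -(-6 + (-1 + 3*L²/5))²*L/6 = -(-7 + 3*L²/5)²*L/6 = -L*(-7 + 3*L²/5)²/6)
√(d(-1) + 2)*217 = √(-1/150*(-1)*(-35 + 3*(-1)²)² + 2)*217 = √(-1/150*(-1)*(-35 + 3*1)² + 2)*217 = √(-1/150*(-1)*(-35 + 3)² + 2)*217 = √(-1/150*(-1)*(-32)² + 2)*217 = √(-1/150*(-1)*1024 + 2)*217 = √(512/75 + 2)*217 = √(662/75)*217 = (√1986/15)*217 = 217*√1986/15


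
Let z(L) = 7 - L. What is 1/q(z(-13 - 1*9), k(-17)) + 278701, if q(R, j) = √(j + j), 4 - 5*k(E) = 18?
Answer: 278701 - I*√35/14 ≈ 2.787e+5 - 0.42258*I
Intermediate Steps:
k(E) = -14/5 (k(E) = ⅘ - ⅕*18 = ⅘ - 18/5 = -14/5)
q(R, j) = √2*√j (q(R, j) = √(2*j) = √2*√j)
1/q(z(-13 - 1*9), k(-17)) + 278701 = 1/(√2*√(-14/5)) + 278701 = 1/(√2*(I*√70/5)) + 278701 = 1/(2*I*√35/5) + 278701 = -I*√35/14 + 278701 = 278701 - I*√35/14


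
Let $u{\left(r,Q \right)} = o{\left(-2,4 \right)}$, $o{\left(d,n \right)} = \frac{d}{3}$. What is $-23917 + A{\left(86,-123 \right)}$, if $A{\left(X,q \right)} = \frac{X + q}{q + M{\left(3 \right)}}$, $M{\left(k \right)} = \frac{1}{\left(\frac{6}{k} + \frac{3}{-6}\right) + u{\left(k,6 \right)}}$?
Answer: $- \frac{14565268}{609} \approx -23917.0$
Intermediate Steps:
$o{\left(d,n \right)} = \frac{d}{3}$ ($o{\left(d,n \right)} = d \frac{1}{3} = \frac{d}{3}$)
$u{\left(r,Q \right)} = - \frac{2}{3}$ ($u{\left(r,Q \right)} = \frac{1}{3} \left(-2\right) = - \frac{2}{3}$)
$M{\left(k \right)} = \frac{1}{- \frac{7}{6} + \frac{6}{k}}$ ($M{\left(k \right)} = \frac{1}{\left(\frac{6}{k} + \frac{3}{-6}\right) - \frac{2}{3}} = \frac{1}{\left(\frac{6}{k} + 3 \left(- \frac{1}{6}\right)\right) - \frac{2}{3}} = \frac{1}{\left(\frac{6}{k} - \frac{1}{2}\right) - \frac{2}{3}} = \frac{1}{\left(- \frac{1}{2} + \frac{6}{k}\right) - \frac{2}{3}} = \frac{1}{- \frac{7}{6} + \frac{6}{k}}$)
$A{\left(X,q \right)} = \frac{X + q}{\frac{6}{5} + q}$ ($A{\left(X,q \right)} = \frac{X + q}{q - \frac{18}{-36 + 7 \cdot 3}} = \frac{X + q}{q - \frac{18}{-36 + 21}} = \frac{X + q}{q - \frac{18}{-15}} = \frac{X + q}{q - 18 \left(- \frac{1}{15}\right)} = \frac{X + q}{q + \frac{6}{5}} = \frac{X + q}{\frac{6}{5} + q}$)
$-23917 + A{\left(86,-123 \right)} = -23917 + \frac{5 \left(86 - 123\right)}{6 + 5 \left(-123\right)} = -23917 + 5 \frac{1}{6 - 615} \left(-37\right) = -23917 + 5 \frac{1}{-609} \left(-37\right) = -23917 + 5 \left(- \frac{1}{609}\right) \left(-37\right) = -23917 + \frac{185}{609} = - \frac{14565268}{609}$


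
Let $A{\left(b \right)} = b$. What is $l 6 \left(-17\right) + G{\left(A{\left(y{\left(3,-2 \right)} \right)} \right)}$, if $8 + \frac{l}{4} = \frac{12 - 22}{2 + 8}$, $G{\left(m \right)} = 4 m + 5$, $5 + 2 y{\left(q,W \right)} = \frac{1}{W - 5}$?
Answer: $\frac{25667}{7} \approx 3666.7$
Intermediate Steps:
$y{\left(q,W \right)} = - \frac{5}{2} + \frac{1}{2 \left(-5 + W\right)}$ ($y{\left(q,W \right)} = - \frac{5}{2} + \frac{1}{2 \left(W - 5\right)} = - \frac{5}{2} + \frac{1}{2 \left(-5 + W\right)}$)
$G{\left(m \right)} = 5 + 4 m$
$l = -36$ ($l = -32 + 4 \frac{12 - 22}{2 + 8} = -32 + 4 \left(- \frac{10}{10}\right) = -32 + 4 \left(\left(-10\right) \frac{1}{10}\right) = -32 + 4 \left(-1\right) = -32 - 4 = -36$)
$l 6 \left(-17\right) + G{\left(A{\left(y{\left(3,-2 \right)} \right)} \right)} = - 36 \cdot 6 \left(-17\right) + \left(5 + 4 \frac{26 - -10}{2 \left(-5 - 2\right)}\right) = \left(-36\right) \left(-102\right) + \left(5 + 4 \frac{26 + 10}{2 \left(-7\right)}\right) = 3672 + \left(5 + 4 \cdot \frac{1}{2} \left(- \frac{1}{7}\right) 36\right) = 3672 + \left(5 + 4 \left(- \frac{18}{7}\right)\right) = 3672 + \left(5 - \frac{72}{7}\right) = 3672 - \frac{37}{7} = \frac{25667}{7}$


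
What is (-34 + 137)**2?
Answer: 10609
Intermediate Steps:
(-34 + 137)**2 = 103**2 = 10609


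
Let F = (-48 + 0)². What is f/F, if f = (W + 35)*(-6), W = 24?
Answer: -59/384 ≈ -0.15365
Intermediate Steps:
F = 2304 (F = (-48)² = 2304)
f = -354 (f = (24 + 35)*(-6) = 59*(-6) = -354)
f/F = -354/2304 = -354*1/2304 = -59/384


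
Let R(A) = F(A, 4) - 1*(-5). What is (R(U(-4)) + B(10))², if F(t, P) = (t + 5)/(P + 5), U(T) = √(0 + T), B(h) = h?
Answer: 6532/27 + 560*I/81 ≈ 241.93 + 6.9136*I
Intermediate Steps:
U(T) = √T
F(t, P) = (5 + t)/(5 + P)
R(A) = 50/9 + A/9 (R(A) = (5 + A)/(5 + 4) - 1*(-5) = (5 + A)/9 + 5 = (5/9 + A/9) + 5 = 50/9 + A/9)
(R(U(-4)) + B(10))² = ((50/9 + √(-4)/9) + 10)² = ((50/9 + (2*I)/9) + 10)² = ((50/9 + 2*I/9) + 10)² = (140/9 + 2*I/9)²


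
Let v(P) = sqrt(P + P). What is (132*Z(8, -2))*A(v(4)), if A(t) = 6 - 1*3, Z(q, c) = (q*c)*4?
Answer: -25344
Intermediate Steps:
Z(q, c) = 4*c*q (Z(q, c) = (c*q)*4 = 4*c*q)
v(P) = sqrt(2)*sqrt(P) (v(P) = sqrt(2*P) = sqrt(2)*sqrt(P))
A(t) = 3 (A(t) = 6 - 3 = 3)
(132*Z(8, -2))*A(v(4)) = (132*(4*(-2)*8))*3 = (132*(-64))*3 = -8448*3 = -25344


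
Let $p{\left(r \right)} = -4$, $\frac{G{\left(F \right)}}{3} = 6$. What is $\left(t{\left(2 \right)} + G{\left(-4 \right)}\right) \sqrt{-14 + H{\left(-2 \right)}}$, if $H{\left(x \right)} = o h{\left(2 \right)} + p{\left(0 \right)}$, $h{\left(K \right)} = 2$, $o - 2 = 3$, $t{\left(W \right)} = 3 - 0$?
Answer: $42 i \sqrt{2} \approx 59.397 i$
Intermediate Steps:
$G{\left(F \right)} = 18$ ($G{\left(F \right)} = 3 \cdot 6 = 18$)
$t{\left(W \right)} = 3$ ($t{\left(W \right)} = 3 + 0 = 3$)
$o = 5$ ($o = 2 + 3 = 5$)
$H{\left(x \right)} = 6$ ($H{\left(x \right)} = 5 \cdot 2 - 4 = 10 - 4 = 6$)
$\left(t{\left(2 \right)} + G{\left(-4 \right)}\right) \sqrt{-14 + H{\left(-2 \right)}} = \left(3 + 18\right) \sqrt{-14 + 6} = 21 \sqrt{-8} = 21 \cdot 2 i \sqrt{2} = 42 i \sqrt{2}$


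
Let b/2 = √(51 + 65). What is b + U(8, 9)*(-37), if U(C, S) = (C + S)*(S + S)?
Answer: -11322 + 4*√29 ≈ -11300.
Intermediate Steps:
U(C, S) = 2*S*(C + S) (U(C, S) = (C + S)*(2*S) = 2*S*(C + S))
b = 4*√29 (b = 2*√(51 + 65) = 2*√116 = 2*(2*√29) = 4*√29 ≈ 21.541)
b + U(8, 9)*(-37) = 4*√29 + (2*9*(8 + 9))*(-37) = 4*√29 + (2*9*17)*(-37) = 4*√29 + 306*(-37) = 4*√29 - 11322 = -11322 + 4*√29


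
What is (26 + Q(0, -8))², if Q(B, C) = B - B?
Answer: 676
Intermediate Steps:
Q(B, C) = 0
(26 + Q(0, -8))² = (26 + 0)² = 26² = 676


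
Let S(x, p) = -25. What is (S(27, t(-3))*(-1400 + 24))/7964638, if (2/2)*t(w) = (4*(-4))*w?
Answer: 17200/3982319 ≈ 0.0043191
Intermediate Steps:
t(w) = -16*w (t(w) = (4*(-4))*w = -16*w)
(S(27, t(-3))*(-1400 + 24))/7964638 = -25*(-1400 + 24)/7964638 = -25*(-1376)*(1/7964638) = 34400*(1/7964638) = 17200/3982319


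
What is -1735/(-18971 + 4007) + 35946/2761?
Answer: 542686279/41315604 ≈ 13.135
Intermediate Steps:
-1735/(-18971 + 4007) + 35946/2761 = -1735/(-14964) + 35946*(1/2761) = -1735*(-1/14964) + 35946/2761 = 1735/14964 + 35946/2761 = 542686279/41315604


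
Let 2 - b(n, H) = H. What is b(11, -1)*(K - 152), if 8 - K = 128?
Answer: -816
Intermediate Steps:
b(n, H) = 2 - H
K = -120 (K = 8 - 1*128 = 8 - 128 = -120)
b(11, -1)*(K - 152) = (2 - 1*(-1))*(-120 - 152) = (2 + 1)*(-272) = 3*(-272) = -816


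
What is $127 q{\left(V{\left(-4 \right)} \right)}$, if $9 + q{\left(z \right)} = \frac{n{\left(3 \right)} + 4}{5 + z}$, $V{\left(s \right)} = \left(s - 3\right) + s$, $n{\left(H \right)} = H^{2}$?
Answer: $- \frac{8509}{6} \approx -1418.2$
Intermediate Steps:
$V{\left(s \right)} = -3 + 2 s$ ($V{\left(s \right)} = \left(-3 + s\right) + s = -3 + 2 s$)
$q{\left(z \right)} = -9 + \frac{13}{5 + z}$ ($q{\left(z \right)} = -9 + \frac{3^{2} + 4}{5 + z} = -9 + \frac{9 + 4}{5 + z} = -9 + \frac{13}{5 + z}$)
$127 q{\left(V{\left(-4 \right)} \right)} = 127 \frac{-32 - 9 \left(-3 + 2 \left(-4\right)\right)}{5 + \left(-3 + 2 \left(-4\right)\right)} = 127 \frac{-32 - 9 \left(-3 - 8\right)}{5 - 11} = 127 \frac{-32 - -99}{5 - 11} = 127 \frac{-32 + 99}{-6} = 127 \left(\left(- \frac{1}{6}\right) 67\right) = 127 \left(- \frac{67}{6}\right) = - \frac{8509}{6}$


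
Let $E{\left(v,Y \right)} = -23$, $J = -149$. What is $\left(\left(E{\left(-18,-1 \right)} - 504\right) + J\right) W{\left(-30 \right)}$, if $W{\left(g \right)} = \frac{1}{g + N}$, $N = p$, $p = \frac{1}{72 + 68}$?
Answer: $\frac{7280}{323} \approx 22.539$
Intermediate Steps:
$p = \frac{1}{140} \approx 0.0071429$
$N = \frac{1}{140} \approx 0.0071429$
$W{\left(g \right)} = \frac{1}{\frac{1}{140} + g}$ ($W{\left(g \right)} = \frac{1}{g + \frac{1}{140}} = \frac{1}{\frac{1}{140} + g}$)
$\left(\left(E{\left(-18,-1 \right)} - 504\right) + J\right) W{\left(-30 \right)} = \left(\left(-23 - 504\right) - 149\right) \frac{140}{1 + 140 \left(-30\right)} = \left(-527 - 149\right) \frac{140}{1 - 4200} = - 676 \frac{140}{-4199} = - 676 \cdot 140 \left(- \frac{1}{4199}\right) = \left(-676\right) \left(- \frac{140}{4199}\right) = \frac{7280}{323}$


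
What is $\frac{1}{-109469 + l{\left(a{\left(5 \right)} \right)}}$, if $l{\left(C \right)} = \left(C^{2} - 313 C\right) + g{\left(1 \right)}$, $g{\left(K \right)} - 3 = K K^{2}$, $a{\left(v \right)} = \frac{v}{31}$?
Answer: $- \frac{961}{105244355} \approx -9.1311 \cdot 10^{-6}$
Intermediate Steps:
$a{\left(v \right)} = \frac{v}{31}$ ($a{\left(v \right)} = v \frac{1}{31} = \frac{v}{31}$)
$g{\left(K \right)} = 3 + K^{3}$ ($g{\left(K \right)} = 3 + K K^{2} = 3 + K^{3}$)
$l{\left(C \right)} = 4 + C^{2} - 313 C$ ($l{\left(C \right)} = \left(C^{2} - 313 C\right) + \left(3 + 1^{3}\right) = \left(C^{2} - 313 C\right) + \left(3 + 1\right) = \left(C^{2} - 313 C\right) + 4 = 4 + C^{2} - 313 C$)
$\frac{1}{-109469 + l{\left(a{\left(5 \right)} \right)}} = \frac{1}{-109469 + \left(4 + \left(\frac{1}{31} \cdot 5\right)^{2} - 313 \cdot \frac{1}{31} \cdot 5\right)} = \frac{1}{-109469 + \left(4 + \left(\frac{5}{31}\right)^{2} - \frac{1565}{31}\right)} = \frac{1}{-109469 + \left(4 + \frac{25}{961} - \frac{1565}{31}\right)} = \frac{1}{-109469 - \frac{44646}{961}} = \frac{1}{- \frac{105244355}{961}} = - \frac{961}{105244355}$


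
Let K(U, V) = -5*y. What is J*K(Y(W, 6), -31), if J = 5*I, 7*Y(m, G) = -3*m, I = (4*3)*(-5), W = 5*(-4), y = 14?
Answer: 21000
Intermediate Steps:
W = -20
I = -60 (I = 12*(-5) = -60)
Y(m, G) = -3*m/7 (Y(m, G) = (-3*m)/7 = -3*m/7)
K(U, V) = -70 (K(U, V) = -5*14 = -70)
J = -300 (J = 5*(-60) = -300)
J*K(Y(W, 6), -31) = -300*(-70) = 21000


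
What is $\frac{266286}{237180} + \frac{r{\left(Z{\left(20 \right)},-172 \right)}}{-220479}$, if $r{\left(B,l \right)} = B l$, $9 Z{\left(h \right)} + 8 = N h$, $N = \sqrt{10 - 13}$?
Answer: $\frac{88011313211}{78439813830} + \frac{3440 i \sqrt{3}}{1984311} \approx 1.122 + 0.0030027 i$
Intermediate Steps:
$N = i \sqrt{3}$ ($N = \sqrt{-3} = i \sqrt{3} \approx 1.732 i$)
$Z{\left(h \right)} = - \frac{8}{9} + \frac{i h \sqrt{3}}{9}$ ($Z{\left(h \right)} = - \frac{8}{9} + \frac{i \sqrt{3} h}{9} = - \frac{8}{9} + \frac{i h \sqrt{3}}{9}$)
$\frac{266286}{237180} + \frac{r{\left(Z{\left(20 \right)},-172 \right)}}{-220479} = \frac{266286}{237180} + \frac{\left(- \frac{8}{9} + \frac{1}{9} i 20 \sqrt{3}\right) \left(-172\right)}{-220479} = 266286 \cdot \frac{1}{237180} + \left(- \frac{8}{9} + \frac{20 i \sqrt{3}}{9}\right) \left(-172\right) \left(- \frac{1}{220479}\right) = \frac{44381}{39530} + \left(\frac{1376}{9} - \frac{3440 i \sqrt{3}}{9}\right) \left(- \frac{1}{220479}\right) = \frac{44381}{39530} - \left(\frac{1376}{1984311} - \frac{3440 i \sqrt{3}}{1984311}\right) = \frac{88011313211}{78439813830} + \frac{3440 i \sqrt{3}}{1984311}$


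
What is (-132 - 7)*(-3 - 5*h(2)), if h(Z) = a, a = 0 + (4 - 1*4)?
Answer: 417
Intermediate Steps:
a = 0 (a = 0 + (4 - 4) = 0 + 0 = 0)
h(Z) = 0
(-132 - 7)*(-3 - 5*h(2)) = (-132 - 7)*(-3 - 5*0) = -139*(-3 + 0) = -139*(-3) = 417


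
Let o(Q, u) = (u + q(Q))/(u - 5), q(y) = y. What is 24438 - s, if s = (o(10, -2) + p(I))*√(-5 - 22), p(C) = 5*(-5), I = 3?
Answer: 24438 + 549*I*√3/7 ≈ 24438.0 + 135.84*I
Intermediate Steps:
p(C) = -25
o(Q, u) = (Q + u)/(-5 + u) (o(Q, u) = (u + Q)/(u - 5) = (Q + u)/(-5 + u))
s = -549*I*√3/7 (s = ((10 - 2)/(-5 - 2) - 25)*√(-5 - 22) = (8/(-7) - 25)*√(-27) = (-⅐*8 - 25)*(3*I*√3) = (-8/7 - 25)*(3*I*√3) = -549*I*√3/7 ≈ -135.84*I)
24438 - s = 24438 - (-549)*I*√3/7 = 24438 + 549*I*√3/7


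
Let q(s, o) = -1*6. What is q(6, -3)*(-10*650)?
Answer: 39000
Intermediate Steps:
q(s, o) = -6
q(6, -3)*(-10*650) = -(-60)*650 = -6*(-6500) = 39000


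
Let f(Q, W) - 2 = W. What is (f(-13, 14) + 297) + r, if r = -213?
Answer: 100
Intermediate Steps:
f(Q, W) = 2 + W
(f(-13, 14) + 297) + r = ((2 + 14) + 297) - 213 = (16 + 297) - 213 = 313 - 213 = 100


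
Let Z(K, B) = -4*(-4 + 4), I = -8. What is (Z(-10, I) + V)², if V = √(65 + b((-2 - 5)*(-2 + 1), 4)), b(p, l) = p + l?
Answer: 76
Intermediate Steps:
b(p, l) = l + p
V = 2*√19 (V = √(65 + (4 + (-2 - 5)*(-2 + 1))) = √(65 + (4 - 7*(-1))) = √(65 + (4 + 7)) = √(65 + 11) = √76 = 2*√19 ≈ 8.7178)
Z(K, B) = 0 (Z(K, B) = -4*0 = 0)
(Z(-10, I) + V)² = (0 + 2*√19)² = (2*√19)² = 76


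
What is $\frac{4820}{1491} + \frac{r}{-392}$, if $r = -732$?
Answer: $\frac{106459}{20874} \approx 5.1001$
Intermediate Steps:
$\frac{4820}{1491} + \frac{r}{-392} = \frac{4820}{1491} - \frac{732}{-392} = 4820 \cdot \frac{1}{1491} - - \frac{183}{98} = \frac{4820}{1491} + \frac{183}{98} = \frac{106459}{20874}$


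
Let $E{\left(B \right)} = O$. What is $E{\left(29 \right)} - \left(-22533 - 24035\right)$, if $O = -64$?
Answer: $46504$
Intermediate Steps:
$E{\left(B \right)} = -64$
$E{\left(29 \right)} - \left(-22533 - 24035\right) = -64 - \left(-22533 - 24035\right) = -64 - -46568 = -64 + 46568 = 46504$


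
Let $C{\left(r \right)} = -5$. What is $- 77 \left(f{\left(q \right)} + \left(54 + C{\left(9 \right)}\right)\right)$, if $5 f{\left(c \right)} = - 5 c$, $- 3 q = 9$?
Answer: $-4004$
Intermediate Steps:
$q = -3$ ($q = \left(- \frac{1}{3}\right) 9 = -3$)
$f{\left(c \right)} = - c$ ($f{\left(c \right)} = \frac{\left(-5\right) c}{5} = - c$)
$- 77 \left(f{\left(q \right)} + \left(54 + C{\left(9 \right)}\right)\right) = - 77 \left(\left(-1\right) \left(-3\right) + \left(54 - 5\right)\right) = - 77 \left(3 + 49\right) = \left(-77\right) 52 = -4004$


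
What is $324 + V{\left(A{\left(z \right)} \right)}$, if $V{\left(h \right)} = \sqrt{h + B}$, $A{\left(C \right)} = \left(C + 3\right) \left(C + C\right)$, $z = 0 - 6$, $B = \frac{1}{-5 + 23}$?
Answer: $324 + \frac{\sqrt{1298}}{6} \approx 330.0$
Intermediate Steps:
$B = \frac{1}{18} \approx 0.055556$
$z = -6$ ($z = 0 - 6 = -6$)
$A{\left(C \right)} = 2 C \left(3 + C\right)$ ($A{\left(C \right)} = \left(3 + C\right) 2 C = 2 C \left(3 + C\right)$)
$V{\left(h \right)} = \sqrt{\frac{1}{18} + h}$ ($V{\left(h \right)} = \sqrt{h + \frac{1}{18}} = \sqrt{\frac{1}{18} + h}$)
$324 + V{\left(A{\left(z \right)} \right)} = 324 + \frac{\sqrt{2 + 36 \cdot 2 \left(-6\right) \left(3 - 6\right)}}{6} = 324 + \frac{\sqrt{2 + 36 \cdot 2 \left(-6\right) \left(-3\right)}}{6} = 324 + \frac{\sqrt{2 + 36 \cdot 36}}{6} = 324 + \frac{\sqrt{2 + 1296}}{6} = 324 + \frac{\sqrt{1298}}{6}$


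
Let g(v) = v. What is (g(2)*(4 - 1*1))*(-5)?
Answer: -30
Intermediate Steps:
(g(2)*(4 - 1*1))*(-5) = (2*(4 - 1*1))*(-5) = (2*(4 - 1))*(-5) = (2*3)*(-5) = 6*(-5) = -30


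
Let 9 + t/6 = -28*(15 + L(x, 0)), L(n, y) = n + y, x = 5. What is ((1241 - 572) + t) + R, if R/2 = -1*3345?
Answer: -9435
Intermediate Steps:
R = -6690 (R = 2*(-1*3345) = 2*(-3345) = -6690)
t = -3414 (t = -54 + 6*(-28*(15 + (5 + 0))) = -54 + 6*(-28*(15 + 5)) = -54 + 6*(-28*20) = -54 + 6*(-560) = -54 - 3360 = -3414)
((1241 - 572) + t) + R = ((1241 - 572) - 3414) - 6690 = (669 - 3414) - 6690 = -2745 - 6690 = -9435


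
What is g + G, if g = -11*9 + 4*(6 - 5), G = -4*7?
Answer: -123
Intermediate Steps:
G = -28
g = -95 (g = -99 + 4*1 = -99 + 4 = -95)
g + G = -95 - 28 = -123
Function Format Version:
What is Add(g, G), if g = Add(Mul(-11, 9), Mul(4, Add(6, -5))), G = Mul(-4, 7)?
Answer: -123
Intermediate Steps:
G = -28
g = -95 (g = Add(-99, Mul(4, 1)) = Add(-99, 4) = -95)
Add(g, G) = Add(-95, -28) = -123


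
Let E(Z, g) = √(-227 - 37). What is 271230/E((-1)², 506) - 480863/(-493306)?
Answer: 480863/493306 - 45205*I*√66/22 ≈ 0.97478 - 16693.0*I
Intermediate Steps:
E(Z, g) = 2*I*√66 (E(Z, g) = √(-264) = 2*I*√66)
271230/E((-1)², 506) - 480863/(-493306) = 271230/((2*I*√66)) - 480863/(-493306) = 271230*(-I*√66/132) - 480863*(-1/493306) = -45205*I*√66/22 + 480863/493306 = 480863/493306 - 45205*I*√66/22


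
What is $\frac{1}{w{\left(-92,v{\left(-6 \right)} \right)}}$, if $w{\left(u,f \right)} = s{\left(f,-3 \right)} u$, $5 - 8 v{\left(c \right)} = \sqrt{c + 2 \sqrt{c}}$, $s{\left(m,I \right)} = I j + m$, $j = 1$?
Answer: $\frac{2}{23 \left(19 + \sqrt{2} \sqrt{-3 + i \sqrt{6}}\right)} \approx 0.004288 - 0.00056393 i$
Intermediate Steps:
$s{\left(m,I \right)} = I + m$ ($s{\left(m,I \right)} = I 1 + m = I + m$)
$v{\left(c \right)} = \frac{5}{8} - \frac{\sqrt{c + 2 \sqrt{c}}}{8}$
$w{\left(u,f \right)} = u \left(-3 + f\right)$ ($w{\left(u,f \right)} = \left(-3 + f\right) u = u \left(-3 + f\right)$)
$\frac{1}{w{\left(-92,v{\left(-6 \right)} \right)}} = \frac{1}{\left(-92\right) \left(-3 + \left(\frac{5}{8} - \frac{\sqrt{-6 + 2 \sqrt{-6}}}{8}\right)\right)} = \frac{1}{\left(-92\right) \left(-3 + \left(\frac{5}{8} - \frac{\sqrt{-6 + 2 i \sqrt{6}}}{8}\right)\right)} = \frac{1}{\left(-92\right) \left(- \frac{19}{8} - \frac{\sqrt{-6 + 2 i \sqrt{6}}}{8}\right)} = \frac{1}{\frac{437}{2} + \frac{23 \sqrt{-6 + 2 i \sqrt{6}}}{2}}$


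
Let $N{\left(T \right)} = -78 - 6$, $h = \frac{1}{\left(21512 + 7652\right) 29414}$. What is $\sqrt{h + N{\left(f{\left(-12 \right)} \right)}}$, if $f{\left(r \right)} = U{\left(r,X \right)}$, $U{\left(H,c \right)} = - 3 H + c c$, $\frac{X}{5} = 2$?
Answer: $\frac{i \sqrt{15453314739684329662}}{428914948} \approx 9.1651 i$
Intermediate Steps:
$X = 10$ ($X = 5 \cdot 2 = 10$)
$U{\left(H,c \right)} = c^{2} - 3 H$ ($U{\left(H,c \right)} = - 3 H + c^{2} = c^{2} - 3 H$)
$h = \frac{1}{857829896}$ ($h = \frac{1}{29164} \cdot \frac{1}{29414} = \frac{1}{857829896} \approx 1.1657 \cdot 10^{-9}$)
$f{\left(r \right)} = 100 - 3 r$ ($f{\left(r \right)} = 10^{2} - 3 r = 100 - 3 r$)
$N{\left(T \right)} = -84$ ($N{\left(T \right)} = -78 - 6 = -84$)
$\sqrt{h + N{\left(f{\left(-12 \right)} \right)}} = \sqrt{\frac{1}{857829896} - 84} = \sqrt{- \frac{72057711263}{857829896}} = \frac{i \sqrt{15453314739684329662}}{428914948}$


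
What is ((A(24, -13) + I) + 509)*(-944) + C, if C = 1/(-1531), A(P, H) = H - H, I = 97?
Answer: -875829985/1531 ≈ -5.7206e+5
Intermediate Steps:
A(P, H) = 0
C = -1/1531 ≈ -0.00065317
((A(24, -13) + I) + 509)*(-944) + C = ((0 + 97) + 509)*(-944) - 1/1531 = (97 + 509)*(-944) - 1/1531 = 606*(-944) - 1/1531 = -572064 - 1/1531 = -875829985/1531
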